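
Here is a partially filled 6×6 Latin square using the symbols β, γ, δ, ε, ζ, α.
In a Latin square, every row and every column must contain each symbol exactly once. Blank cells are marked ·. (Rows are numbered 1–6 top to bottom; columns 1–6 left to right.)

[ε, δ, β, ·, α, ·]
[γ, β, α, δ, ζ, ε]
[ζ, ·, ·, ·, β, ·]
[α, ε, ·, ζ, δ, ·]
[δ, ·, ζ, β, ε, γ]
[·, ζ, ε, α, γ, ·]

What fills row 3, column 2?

Row 1, column 4: row 1 has {β, δ, ε, α} and column 4 has {β, δ, ζ, α}, leaving only γ.
Row 1, column 6: row 1 has {β, γ, δ, ε, α} and column 6 has {γ, ε}, leaving only ζ.
Row 3, column 4: row 3 has {β, ζ} and column 4 has {β, γ, δ, ζ, α}, leaving only ε.
Row 4, column 3: row 4 has {δ, ε, ζ, α} and column 3 has {β, ε, ζ, α}, leaving only γ.
Row 3, column 3: row 3 has {β, ε, ζ} and column 3 has {β, γ, ε, ζ, α}, leaving only δ.
Row 3, column 6: row 3 has {β, δ, ε, ζ} and column 6 has {γ, ε, ζ}, leaving only α.
Row 3 already has {β, δ, ε, ζ, α} and column 2 already has {β, δ, ε, ζ}, so row 3, column 2 must be γ.

γ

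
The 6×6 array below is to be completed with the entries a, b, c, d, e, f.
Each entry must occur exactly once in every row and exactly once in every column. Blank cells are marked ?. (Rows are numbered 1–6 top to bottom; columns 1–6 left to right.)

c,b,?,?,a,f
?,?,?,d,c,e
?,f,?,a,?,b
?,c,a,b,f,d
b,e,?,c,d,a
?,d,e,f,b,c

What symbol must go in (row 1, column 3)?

d

Row 1 already has {a, b, c, f} and column 3 already has {a, e}, so row 1, column 3 must be d.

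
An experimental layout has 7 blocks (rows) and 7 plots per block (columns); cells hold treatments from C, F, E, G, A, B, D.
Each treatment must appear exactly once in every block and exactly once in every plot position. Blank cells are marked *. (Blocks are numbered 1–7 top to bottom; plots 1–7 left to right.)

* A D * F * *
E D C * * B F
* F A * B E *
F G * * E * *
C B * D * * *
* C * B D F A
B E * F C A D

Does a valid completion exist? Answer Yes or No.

No

Block 1, plot 1: block 1 has {F, A, D} and plot 1 has {C, F, E, B}, so it must be G.
Now block 6, plot 1: block 6 together with plot 1 already contain {C, F, E, G, A, B, D} — every symbol — so nothing can go there. The grid has no valid completion.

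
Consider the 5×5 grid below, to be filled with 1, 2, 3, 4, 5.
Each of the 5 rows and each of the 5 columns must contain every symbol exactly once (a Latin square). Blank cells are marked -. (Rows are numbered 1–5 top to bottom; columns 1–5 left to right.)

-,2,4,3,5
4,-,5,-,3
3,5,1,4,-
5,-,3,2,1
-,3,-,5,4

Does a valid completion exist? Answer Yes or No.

Row 1, column 1: row 1 has {2, 3, 4, 5} and column 1 has {3, 4, 5}, so it must be 1.
Row 2, column 2: row 2 has {3, 4, 5} and column 2 has {2, 3, 5}, so it must be 1.
Now row 2, column 4: row 2 together with column 4 already contain {1, 2, 3, 4, 5} — every symbol — so nothing can go there. The grid has no valid completion.

No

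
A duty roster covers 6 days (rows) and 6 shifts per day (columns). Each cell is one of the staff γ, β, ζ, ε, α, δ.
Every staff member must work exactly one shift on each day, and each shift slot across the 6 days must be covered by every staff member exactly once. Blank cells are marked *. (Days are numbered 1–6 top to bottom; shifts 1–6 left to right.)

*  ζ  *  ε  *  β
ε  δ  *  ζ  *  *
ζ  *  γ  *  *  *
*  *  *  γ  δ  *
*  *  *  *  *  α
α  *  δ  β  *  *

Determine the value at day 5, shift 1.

γ

Day 1, shift 3: day 1 has {β, ζ, ε} and shift 3 has {γ, δ}, leaving only α.
Day 1, shift 5: day 1 has {β, ζ, ε, α} and shift 5 has {δ}, leaving only γ.
Day 1, shift 1: day 1 has {γ, β, ζ, ε, α} and shift 1 has {ζ, ε, α}, leaving only δ.
Day 2, shift 3: day 2 has {ζ, ε, δ} and shift 3 has {γ, α, δ}, leaving only β.
Day 2, shift 5: day 2 has {β, ζ, ε, δ} and shift 5 has {γ, δ}, leaving only α.
Day 2, shift 6: day 2 has {β, ζ, ε, α, δ} and shift 6 has {β, α}, leaving only γ.
Day 4, shift 1: day 4 has {γ, δ} and shift 1 has {ζ, ε, α, δ}, leaving only β.
Day 5 already has {α} and shift 1 already has {β, ζ, ε, α, δ}, so day 5, shift 1 must be γ.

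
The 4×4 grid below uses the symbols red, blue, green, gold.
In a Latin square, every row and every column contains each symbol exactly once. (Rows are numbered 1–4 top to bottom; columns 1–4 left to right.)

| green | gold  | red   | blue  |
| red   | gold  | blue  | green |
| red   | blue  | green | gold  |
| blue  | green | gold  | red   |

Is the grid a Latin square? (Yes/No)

No

Every row is a permutation, but column 2 contains gold twice (at rows 1 and 2).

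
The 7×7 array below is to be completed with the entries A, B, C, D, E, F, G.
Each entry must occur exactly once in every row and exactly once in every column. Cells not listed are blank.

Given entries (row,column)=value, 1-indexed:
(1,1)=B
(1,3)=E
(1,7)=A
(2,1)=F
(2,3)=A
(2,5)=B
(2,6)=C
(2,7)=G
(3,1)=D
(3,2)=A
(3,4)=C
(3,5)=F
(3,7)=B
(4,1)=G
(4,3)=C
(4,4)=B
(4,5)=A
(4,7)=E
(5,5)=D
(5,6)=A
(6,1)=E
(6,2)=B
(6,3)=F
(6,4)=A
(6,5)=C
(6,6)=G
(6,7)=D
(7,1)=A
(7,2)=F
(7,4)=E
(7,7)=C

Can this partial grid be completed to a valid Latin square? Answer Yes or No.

No

Row 1, column 5: row 1 has {A, B, E} and column 5 has {A, B, C, D, F}, so it must be G.
Now row 7, column 5: row 7 together with column 5 already contain {A, B, C, D, E, F, G} — every symbol — so nothing can go there. The grid has no valid completion.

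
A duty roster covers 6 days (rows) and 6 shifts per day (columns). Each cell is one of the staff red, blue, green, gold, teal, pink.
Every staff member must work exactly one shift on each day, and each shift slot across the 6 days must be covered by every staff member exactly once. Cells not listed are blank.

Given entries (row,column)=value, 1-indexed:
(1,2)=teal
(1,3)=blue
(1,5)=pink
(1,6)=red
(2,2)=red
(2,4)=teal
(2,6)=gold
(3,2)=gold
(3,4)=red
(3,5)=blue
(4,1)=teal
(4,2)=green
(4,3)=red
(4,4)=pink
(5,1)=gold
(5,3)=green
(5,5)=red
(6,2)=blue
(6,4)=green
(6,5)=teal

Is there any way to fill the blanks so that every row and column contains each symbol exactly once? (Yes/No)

No day or shift among the givens repeats a symbol, and propagating forced cells runs into no contradiction.
One valid completion exists (for instance, green teal blue gold pink red / blue red pink teal green gold / pink gold teal red blue green / teal green red pink gold blue / gold pink green blue red teal / red blue gold green teal pink).

Yes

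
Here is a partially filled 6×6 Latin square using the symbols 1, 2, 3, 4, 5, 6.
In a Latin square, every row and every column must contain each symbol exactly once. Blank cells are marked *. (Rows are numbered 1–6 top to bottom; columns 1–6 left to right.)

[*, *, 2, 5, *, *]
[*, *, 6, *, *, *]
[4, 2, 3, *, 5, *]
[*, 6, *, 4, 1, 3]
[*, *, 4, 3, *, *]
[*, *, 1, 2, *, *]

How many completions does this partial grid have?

14

Row 1, column 1: eliminating its row and column leaves {1, 3, 6}.
Row 1, column 2: eliminating its row and column leaves {1, 3, 4}.
Row 1, column 5: eliminating its row and column leaves {3, 4, 6}.
Row 1, column 6: eliminating its row and column leaves {1, 4, 6}.
Row 2, column 1: eliminating its row and column leaves {1, 2, 3, 5}.
Row 2, column 2: eliminating its row and column leaves {1, 3, 4, 5}.
Row 2, column 4: eliminating its row and column leaves {1}.
Row 2, column 5: eliminating its row and column leaves {2, 3, 4}.
Row 2, column 6: eliminating its row and column leaves {1, 2, 4, 5}.
Row 3, column 4: eliminating its row and column leaves {1, 6}.
Row 3, column 6: eliminating its row and column leaves {1, 6}.
Row 4, column 1: eliminating its row and column leaves {2, 5}.
Row 4, column 3: eliminating its row and column leaves {5}.
Row 5, column 1: eliminating its row and column leaves {1, 2, 5, 6}.
Row 5, column 2: eliminating its row and column leaves {1, 5}.
Row 5, column 5: eliminating its row and column leaves {2, 6}.
Row 5, column 6: eliminating its row and column leaves {1, 2, 5, 6}.
Row 6, column 1: eliminating its row and column leaves {3, 5, 6}.
Row 6, column 2: eliminating its row and column leaves {3, 4, 5}.
Row 6, column 5: eliminating its row and column leaves {3, 4, 6}.
Row 6, column 6: eliminating its row and column leaves {4, 5, 6}.
Enumerating the assignments across these blanks that avoid any row or column repeat gives 14 completions.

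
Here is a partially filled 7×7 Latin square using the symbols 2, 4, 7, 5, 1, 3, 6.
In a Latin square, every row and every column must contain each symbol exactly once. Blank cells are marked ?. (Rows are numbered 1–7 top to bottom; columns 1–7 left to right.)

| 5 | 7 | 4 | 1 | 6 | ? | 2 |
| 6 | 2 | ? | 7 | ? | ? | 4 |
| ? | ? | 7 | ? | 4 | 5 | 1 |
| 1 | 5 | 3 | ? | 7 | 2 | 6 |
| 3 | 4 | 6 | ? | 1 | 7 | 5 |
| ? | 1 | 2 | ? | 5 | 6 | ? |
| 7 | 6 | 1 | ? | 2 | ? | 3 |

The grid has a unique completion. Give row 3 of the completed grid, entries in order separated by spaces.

Row 3, column 1: row 3 has {4, 7, 5, 1} and column 1 has {7, 5, 1, 3, 6}, leaving only 2.
Row 3, column 2: row 3 has {2, 4, 7, 5, 1} and column 2 has {2, 4, 7, 5, 1, 6}, leaving only 3.
Row 3, column 4: row 3 has {2, 4, 7, 5, 1, 3} and column 4 has {7, 1}, leaving only 6.
So row 3 reads: 2 3 7 6 4 5 1.

2 3 7 6 4 5 1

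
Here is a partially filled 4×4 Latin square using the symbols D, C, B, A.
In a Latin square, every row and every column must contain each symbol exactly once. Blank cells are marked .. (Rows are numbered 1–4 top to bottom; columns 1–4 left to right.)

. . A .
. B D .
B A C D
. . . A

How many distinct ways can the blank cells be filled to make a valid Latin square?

2

Row 1, column 1: eliminating its row and column leaves {D, C}.
Row 1, column 2: eliminating its row and column leaves {D, C}.
Row 1, column 4: eliminating its row and column leaves {C, B}.
Row 2, column 1: eliminating its row and column leaves {C, A}.
Row 2, column 4: eliminating its row and column leaves {C}.
Row 4, column 1: eliminating its row and column leaves {D, C}.
Row 4, column 2: eliminating its row and column leaves {D, C}.
Row 4, column 3: eliminating its row and column leaves {B}.
Enumerating the assignments across these blanks that avoid any row or column repeat gives 2 completions.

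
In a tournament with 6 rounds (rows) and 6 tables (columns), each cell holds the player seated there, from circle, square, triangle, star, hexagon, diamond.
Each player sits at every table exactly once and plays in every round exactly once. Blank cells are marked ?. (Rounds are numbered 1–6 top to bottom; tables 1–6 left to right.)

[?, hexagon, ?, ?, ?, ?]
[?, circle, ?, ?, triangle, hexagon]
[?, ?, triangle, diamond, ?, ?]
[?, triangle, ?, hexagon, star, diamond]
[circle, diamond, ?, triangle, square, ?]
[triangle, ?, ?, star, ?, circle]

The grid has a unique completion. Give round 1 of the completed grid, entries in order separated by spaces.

star hexagon square circle diamond triangle

Round 2, table 4: round 2 has {circle, triangle, hexagon} and table 4 has {triangle, star, hexagon, diamond}, leaving only square.
Round 1, table 4: round 1 has {hexagon} and table 4 has {square, triangle, star, hexagon, diamond}, leaving only circle.
Round 1, table 5: round 1 has {circle, hexagon} and table 5 has {square, triangle, star}, leaving only diamond.
Round 4, table 1: round 4 has {triangle, star, hexagon, diamond} and table 1 has {circle, triangle}, leaving only square.
Round 1, table 1: round 1 has {circle, hexagon, diamond} and table 1 has {circle, square, triangle}, leaving only star.
Round 1, table 3: round 1 has {circle, star, hexagon, diamond} and table 3 has {triangle}, leaving only square.
Round 1, table 6: round 1 has {circle, square, star, hexagon, diamond} and table 6 has {circle, hexagon, diamond}, leaving only triangle.
So round 1 reads: star hexagon square circle diamond triangle.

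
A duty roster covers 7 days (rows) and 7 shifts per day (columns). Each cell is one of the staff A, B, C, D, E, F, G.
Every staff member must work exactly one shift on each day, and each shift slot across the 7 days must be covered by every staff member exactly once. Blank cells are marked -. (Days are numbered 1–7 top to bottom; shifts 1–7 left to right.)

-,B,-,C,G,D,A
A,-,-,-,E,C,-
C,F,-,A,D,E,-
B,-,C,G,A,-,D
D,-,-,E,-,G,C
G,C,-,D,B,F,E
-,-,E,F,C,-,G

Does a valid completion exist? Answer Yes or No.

No

Day 4, shift 6: day 4 together with shift 6 already contain {A, B, C, D, E, F, G} — every symbol — so nothing can go there. The grid has no valid completion.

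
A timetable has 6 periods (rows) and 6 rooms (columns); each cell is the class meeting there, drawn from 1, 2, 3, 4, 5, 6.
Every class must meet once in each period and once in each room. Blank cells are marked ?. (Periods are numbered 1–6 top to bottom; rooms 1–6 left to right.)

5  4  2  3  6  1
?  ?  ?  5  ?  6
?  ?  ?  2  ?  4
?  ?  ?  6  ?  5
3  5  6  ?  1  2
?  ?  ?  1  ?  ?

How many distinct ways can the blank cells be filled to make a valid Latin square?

20

Period 2, room 1: eliminating its period and room leaves {1, 2, 4}.
Period 2, room 2: eliminating its period and room leaves {1, 2, 3}.
Period 2, room 3: eliminating its period and room leaves {1, 3, 4}.
Period 2, room 5: eliminating its period and room leaves {2, 3, 4}.
Period 3, room 1: eliminating its period and room leaves {1, 6}.
Period 3, room 2: eliminating its period and room leaves {1, 3, 6}.
Period 3, room 3: eliminating its period and room leaves {1, 3, 5}.
Period 3, room 5: eliminating its period and room leaves {3, 5}.
Period 4, room 1: eliminating its period and room leaves {1, 2, 4}.
Period 4, room 2: eliminating its period and room leaves {1, 2, 3}.
Period 4, room 3: eliminating its period and room leaves {1, 3, 4}.
Period 4, room 5: eliminating its period and room leaves {2, 3, 4}.
Period 5, room 4: eliminating its period and room leaves {4}.
Period 6, room 1: eliminating its period and room leaves {2, 4, 6}.
Period 6, room 2: eliminating its period and room leaves {2, 3, 6}.
Period 6, room 3: eliminating its period and room leaves {3, 4, 5}.
Period 6, room 5: eliminating its period and room leaves {2, 3, 4, 5}.
Period 6, room 6: eliminating its period and room leaves {3}.
Enumerating the assignments across these blanks that avoid any period or room repeat gives 20 completions.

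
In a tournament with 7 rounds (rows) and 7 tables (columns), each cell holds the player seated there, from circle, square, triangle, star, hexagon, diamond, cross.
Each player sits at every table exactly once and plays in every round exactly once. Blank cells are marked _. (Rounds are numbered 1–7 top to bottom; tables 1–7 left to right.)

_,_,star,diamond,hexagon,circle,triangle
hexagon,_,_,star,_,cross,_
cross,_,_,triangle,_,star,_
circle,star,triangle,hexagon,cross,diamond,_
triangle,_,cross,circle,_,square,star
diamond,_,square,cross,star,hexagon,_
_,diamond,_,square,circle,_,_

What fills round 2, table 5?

Round 1, table 1: round 1 has {circle, triangle, star, hexagon, diamond} and table 1 has {circle, triangle, hexagon, diamond, cross}, leaving only square.
Round 1, table 2: round 1 has {circle, square, triangle, star, hexagon, diamond} and table 2 has {star, diamond}, leaving only cross.
Round 4, table 7: round 4 has {circle, triangle, star, hexagon, diamond, cross} and table 7 has {triangle, star}, leaving only square.
Round 5, table 2: round 5 has {circle, square, triangle, star, cross} and table 2 has {star, diamond, cross}, leaving only hexagon.
Round 5, table 5: round 5 has {circle, square, triangle, star, hexagon, cross} and table 5 has {circle, star, hexagon, cross}, leaving only diamond.
Round 3, table 5: round 3 has {triangle, star, cross} and table 5 has {circle, star, hexagon, diamond, cross}, leaving only square.
Round 2 already has {star, hexagon, cross} and table 5 already has {circle, square, star, hexagon, diamond, cross}, so round 2, table 5 must be triangle.

triangle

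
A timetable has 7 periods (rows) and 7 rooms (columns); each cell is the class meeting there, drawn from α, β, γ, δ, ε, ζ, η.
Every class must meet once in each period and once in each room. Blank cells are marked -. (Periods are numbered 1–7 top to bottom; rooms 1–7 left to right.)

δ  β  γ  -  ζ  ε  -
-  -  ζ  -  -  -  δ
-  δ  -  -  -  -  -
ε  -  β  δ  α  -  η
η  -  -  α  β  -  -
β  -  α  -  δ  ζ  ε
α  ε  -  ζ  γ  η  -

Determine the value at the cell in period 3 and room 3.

Period 1, room 4: period 1 has {β, γ, δ, ε, ζ} and room 4 has {α, δ, ζ}, leaving only η.
Period 1, room 7: period 1 has {β, γ, δ, ε, ζ, η} and room 7 has {δ, ε, η}, leaving only α.
Period 2, room 1: period 2 has {δ, ζ} and room 1 has {α, β, δ, ε, η}, leaving only γ.
Period 3, room 1: period 3 has {δ} and room 1 has {α, β, γ, δ, ε, η}, leaving only ζ.
Period 4, room 6: period 4 has {α, β, δ, ε, η} and room 6 has {ε, ζ, η}, leaving only γ.
Period 4, room 2: period 4 has {α, β, γ, δ, ε, η} and room 2 has {β, δ, ε}, leaving only ζ.
Period 5, room 2: period 5 has {α, β, η} and room 2 has {β, δ, ε, ζ}, leaving only γ.
Period 5, room 6: period 5 has {α, β, γ, η} and room 6 has {γ, ε, ζ, η}, leaving only δ.
Period 5, room 3: period 5 has {α, β, γ, δ, η} and room 3 has {α, β, γ, ζ}, leaving only ε.
Period 3 already has {δ, ζ} and room 3 already has {α, β, γ, ε, ζ}, so period 3, room 3 must be η.

η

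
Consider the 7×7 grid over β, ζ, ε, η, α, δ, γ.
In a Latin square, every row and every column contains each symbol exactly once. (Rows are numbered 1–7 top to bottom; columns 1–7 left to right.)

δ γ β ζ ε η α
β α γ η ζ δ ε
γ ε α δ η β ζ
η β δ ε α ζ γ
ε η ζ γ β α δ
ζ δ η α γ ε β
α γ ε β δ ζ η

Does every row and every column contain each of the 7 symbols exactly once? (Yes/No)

No

Every row is a permutation, but column 2 contains γ twice (at rows 1 and 7).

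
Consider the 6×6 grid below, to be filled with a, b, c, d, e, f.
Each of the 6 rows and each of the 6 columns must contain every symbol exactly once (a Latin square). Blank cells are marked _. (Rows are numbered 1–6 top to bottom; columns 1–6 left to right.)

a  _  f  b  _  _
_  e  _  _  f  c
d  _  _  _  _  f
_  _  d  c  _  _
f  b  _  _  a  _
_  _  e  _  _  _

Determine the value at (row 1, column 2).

d

Row 2, column 1: row 2 has {c, e, f} and column 1 has {a, d, f}, leaving only b.
Row 2, column 3: row 2 has {b, c, e, f} and column 3 has {d, e, f}, leaving only a.
Row 2, column 4: row 2 has {a, b, c, e, f} and column 4 has {b, c}, leaving only d.
Row 4, column 1: row 4 has {c, d} and column 1 has {a, b, d, f}, leaving only e.
Row 4, column 5: row 4 has {c, d, e} and column 5 has {a, f}, leaving only b.
Row 4, column 6: row 4 has {b, c, d, e} and column 6 has {c, f}, leaving only a.
Row 4, column 2: row 4 has {a, b, c, d, e} and column 2 has {b, e}, leaving only f.
Row 5, column 3: row 5 has {a, b, f} and column 3 has {a, d, e, f}, leaving only c.
Row 3, column 3: row 3 has {d, f} and column 3 has {a, c, d, e, f}, leaving only b.
Row 5, column 4: row 5 has {a, b, c, f} and column 4 has {b, c, d}, leaving only e.
Row 3, column 4: row 3 has {b, d, f} and column 4 has {b, c, d, e}, leaving only a.
Row 3, column 2: row 3 has {a, b, d, f} and column 2 has {b, e, f}, leaving only c.
Row 1 already has {a, b, f} and column 2 already has {b, c, e, f}, so row 1, column 2 must be d.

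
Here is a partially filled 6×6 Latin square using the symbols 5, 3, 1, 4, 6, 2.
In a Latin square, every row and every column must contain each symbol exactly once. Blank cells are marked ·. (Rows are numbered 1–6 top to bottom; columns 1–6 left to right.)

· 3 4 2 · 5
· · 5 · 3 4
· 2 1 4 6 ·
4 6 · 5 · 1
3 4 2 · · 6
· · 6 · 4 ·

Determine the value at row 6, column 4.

Row 1, column 5: row 1 has {5, 3, 4, 2} and column 5 has {3, 4, 6}, leaving only 1.
Row 1, column 1: row 1 has {5, 3, 1, 4, 2} and column 1 has {3, 4}, leaving only 6.
Row 2, column 2: row 2 has {5, 3, 4} and column 2 has {3, 4, 6, 2}, leaving only 1.
Row 2, column 1: row 2 has {5, 3, 1, 4} and column 1 has {3, 4, 6}, leaving only 2.
Row 2, column 4: row 2 has {5, 3, 1, 4, 2} and column 4 has {5, 4, 2}, leaving only 6.
Row 3, column 1: row 3 has {1, 4, 6, 2} and column 1 has {3, 4, 6, 2}, leaving only 5.
Row 3, column 6: row 3 has {5, 1, 4, 6, 2} and column 6 has {5, 1, 4, 6}, leaving only 3.
Row 4, column 3: row 4 has {5, 1, 4, 6} and column 3 has {5, 1, 4, 6, 2}, leaving only 3.
Row 4, column 5: row 4 has {5, 3, 1, 4, 6} and column 5 has {3, 1, 4, 6}, leaving only 2.
Row 5, column 4: row 5 has {3, 4, 6, 2} and column 4 has {5, 4, 6, 2}, leaving only 1.
Row 6 already has {4, 6} and column 4 already has {5, 1, 4, 6, 2}, so row 6, column 4 must be 3.

3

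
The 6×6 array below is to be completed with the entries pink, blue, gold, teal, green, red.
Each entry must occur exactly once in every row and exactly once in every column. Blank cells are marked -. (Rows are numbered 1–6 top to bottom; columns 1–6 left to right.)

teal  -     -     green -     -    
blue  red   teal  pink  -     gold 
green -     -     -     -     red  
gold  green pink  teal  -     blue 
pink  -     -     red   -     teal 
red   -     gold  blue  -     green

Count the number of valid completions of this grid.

Row 1, column 2: eliminating its row and column leaves {pink, blue, gold}.
Row 1, column 3: eliminating its row and column leaves {blue, red}.
Row 1, column 5: eliminating its row and column leaves {pink, blue, gold, red}.
Row 1, column 6: eliminating its row and column leaves {pink}.
Row 2, column 5: eliminating its row and column leaves {green}.
Row 3, column 2: eliminating its row and column leaves {pink, blue, gold, teal}.
Row 3, column 3: eliminating its row and column leaves {blue}.
Row 3, column 4: eliminating its row and column leaves {gold}.
Row 3, column 5: eliminating its row and column leaves {pink, blue, gold, teal}.
Row 4, column 5: eliminating its row and column leaves {red}.
Row 5, column 2: eliminating its row and column leaves {blue, gold}.
Row 5, column 3: eliminating its row and column leaves {blue, green}.
Row 5, column 5: eliminating its row and column leaves {blue, gold, green}.
Row 6, column 2: eliminating its row and column leaves {pink, teal}.
Row 6, column 5: eliminating its row and column leaves {pink, teal}.
Enumerating the assignments across these blanks that avoid any row or column repeat gives 4 completions.

4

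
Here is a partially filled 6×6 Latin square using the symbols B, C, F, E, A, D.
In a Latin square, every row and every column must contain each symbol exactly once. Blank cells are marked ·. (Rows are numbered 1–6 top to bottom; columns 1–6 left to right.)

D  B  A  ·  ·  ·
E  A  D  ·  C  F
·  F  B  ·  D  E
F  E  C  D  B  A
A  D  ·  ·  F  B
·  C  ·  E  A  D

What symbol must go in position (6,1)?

Row 6 already has {C, E, A, D} and column 1 already has {F, E, A, D}, so row 6, column 1 must be B.

B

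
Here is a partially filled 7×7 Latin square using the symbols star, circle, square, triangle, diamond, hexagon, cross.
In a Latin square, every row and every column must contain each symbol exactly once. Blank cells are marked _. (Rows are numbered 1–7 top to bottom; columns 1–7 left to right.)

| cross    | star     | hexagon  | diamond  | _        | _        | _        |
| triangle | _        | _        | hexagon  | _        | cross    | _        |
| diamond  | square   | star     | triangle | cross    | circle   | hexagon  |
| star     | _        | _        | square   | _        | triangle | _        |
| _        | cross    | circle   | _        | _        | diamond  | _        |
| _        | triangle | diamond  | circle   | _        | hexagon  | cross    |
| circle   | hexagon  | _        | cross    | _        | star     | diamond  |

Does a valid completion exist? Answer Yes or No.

No row or column among the givens repeats a symbol, and propagating forced cells runs into no contradiction.
One valid completion exists (for instance, cross star hexagon diamond circle square triangle / triangle circle square hexagon diamond cross star / diamond square star triangle cross circle hexagon / star diamond cross square hexagon triangle circle / hexagon cross circle star triangle diamond square / square triangle diamond circle star hexagon cross / circle hexagon triangle cross square star diamond).

Yes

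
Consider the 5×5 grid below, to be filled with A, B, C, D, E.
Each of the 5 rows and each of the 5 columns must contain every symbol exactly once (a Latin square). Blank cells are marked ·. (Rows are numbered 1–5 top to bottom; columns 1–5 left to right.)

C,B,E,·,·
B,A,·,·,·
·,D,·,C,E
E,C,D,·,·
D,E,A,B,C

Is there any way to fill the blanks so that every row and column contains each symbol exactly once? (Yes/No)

No row or column among the givens repeats a symbol, and propagating forced cells runs into no contradiction.
One valid completion exists (for instance, C B E D A / B A C E D / A D B C E / E C D A B / D E A B C).

Yes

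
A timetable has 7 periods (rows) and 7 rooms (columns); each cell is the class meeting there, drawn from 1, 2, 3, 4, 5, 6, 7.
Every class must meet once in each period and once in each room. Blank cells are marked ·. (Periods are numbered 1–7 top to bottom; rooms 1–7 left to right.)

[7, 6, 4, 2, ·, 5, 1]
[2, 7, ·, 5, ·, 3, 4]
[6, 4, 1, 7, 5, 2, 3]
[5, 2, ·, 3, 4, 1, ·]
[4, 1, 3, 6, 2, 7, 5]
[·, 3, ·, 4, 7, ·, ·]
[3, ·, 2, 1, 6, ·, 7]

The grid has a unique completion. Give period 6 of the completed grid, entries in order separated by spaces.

1 3 5 4 7 6 2

Period 6, room 1: period 6 has {3, 4, 7} and room 1 has {2, 3, 4, 5, 6, 7}, leaving only 1.
Period 6, room 6: period 6 has {1, 3, 4, 7} and room 6 has {1, 2, 3, 5, 7}, leaving only 6.
Period 6, room 3: period 6 has {1, 3, 4, 6, 7} and room 3 has {1, 2, 3, 4}, leaving only 5.
Period 6, room 7: period 6 has {1, 3, 4, 5, 6, 7} and room 7 has {1, 3, 4, 5, 7}, leaving only 2.
So period 6 reads: 1 3 5 4 7 6 2.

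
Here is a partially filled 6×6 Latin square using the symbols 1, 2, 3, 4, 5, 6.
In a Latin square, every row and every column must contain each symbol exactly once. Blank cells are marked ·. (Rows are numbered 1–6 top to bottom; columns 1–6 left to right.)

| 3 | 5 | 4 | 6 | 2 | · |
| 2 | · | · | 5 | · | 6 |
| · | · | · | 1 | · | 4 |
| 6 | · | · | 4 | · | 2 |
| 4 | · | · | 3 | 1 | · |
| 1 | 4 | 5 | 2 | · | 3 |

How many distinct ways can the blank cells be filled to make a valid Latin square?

Row 1, column 6: eliminating its row and column leaves {1}.
Row 2, column 2: eliminating its row and column leaves {1, 3}.
Row 2, column 3: eliminating its row and column leaves {1, 3}.
Row 2, column 5: eliminating its row and column leaves {3, 4}.
Row 3, column 1: eliminating its row and column leaves {5}.
Row 3, column 2: eliminating its row and column leaves {2, 3, 6}.
Row 3, column 3: eliminating its row and column leaves {2, 3, 6}.
Row 3, column 5: eliminating its row and column leaves {3, 5, 6}.
Row 4, column 2: eliminating its row and column leaves {1, 3}.
Row 4, column 3: eliminating its row and column leaves {1, 3}.
Row 4, column 5: eliminating its row and column leaves {3, 5}.
Row 5, column 2: eliminating its row and column leaves {2, 6}.
Row 5, column 3: eliminating its row and column leaves {2, 6}.
Row 5, column 6: eliminating its row and column leaves {5}.
Row 6, column 5: eliminating its row and column leaves {6}.
Enumerating the assignments across these blanks that avoid any row or column repeat gives 4 completions.

4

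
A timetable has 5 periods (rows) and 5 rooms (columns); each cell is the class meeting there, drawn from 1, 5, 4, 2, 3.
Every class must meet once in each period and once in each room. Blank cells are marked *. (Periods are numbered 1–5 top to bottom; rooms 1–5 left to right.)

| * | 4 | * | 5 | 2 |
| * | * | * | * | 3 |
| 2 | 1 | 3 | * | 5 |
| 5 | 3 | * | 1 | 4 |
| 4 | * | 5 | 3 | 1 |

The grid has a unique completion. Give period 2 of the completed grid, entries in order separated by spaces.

1 5 4 2 3

Period 2, room 1: period 2 has {3} and room 1 has {5, 4, 2}, leaving only 1.
Period 1, room 1: period 1 has {5, 4, 2} and room 1 has {1, 5, 4, 2}, leaving only 3.
Period 1, room 3: period 1 has {5, 4, 2, 3} and room 3 has {5, 3}, leaving only 1.
Period 3, room 4: period 3 has {1, 5, 2, 3} and room 4 has {1, 5, 3}, leaving only 4.
Period 2, room 4: period 2 has {1, 3} and room 4 has {1, 5, 4, 3}, leaving only 2.
Period 2, room 2: period 2 has {1, 2, 3} and room 2 has {1, 4, 3}, leaving only 5.
Period 2, room 3: period 2 has {1, 5, 2, 3} and room 3 has {1, 5, 3}, leaving only 4.
So period 2 reads: 1 5 4 2 3.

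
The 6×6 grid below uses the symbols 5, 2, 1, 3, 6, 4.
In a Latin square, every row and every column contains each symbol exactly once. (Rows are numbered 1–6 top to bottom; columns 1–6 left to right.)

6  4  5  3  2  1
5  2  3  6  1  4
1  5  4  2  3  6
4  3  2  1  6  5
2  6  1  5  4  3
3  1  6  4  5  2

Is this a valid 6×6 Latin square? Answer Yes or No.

Yes

Each row is a permutation of the 6 symbols, and so is each column.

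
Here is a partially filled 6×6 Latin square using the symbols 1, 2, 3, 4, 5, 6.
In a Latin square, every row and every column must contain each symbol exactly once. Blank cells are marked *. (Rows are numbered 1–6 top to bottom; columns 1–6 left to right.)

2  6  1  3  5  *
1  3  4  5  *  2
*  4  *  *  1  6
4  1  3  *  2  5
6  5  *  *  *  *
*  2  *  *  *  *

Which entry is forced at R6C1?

Row 1, column 6: row 1 has {1, 2, 3, 5, 6} and column 6 has {2, 5, 6}, leaving only 4.
Row 2, column 5: row 2 has {1, 2, 3, 4, 5} and column 5 has {1, 2, 5}, leaving only 6.
Row 3, column 4: row 3 has {1, 4, 6} and column 4 has {3, 5}, leaving only 2.
Row 3, column 3: row 3 has {1, 2, 4, 6} and column 3 has {1, 3, 4}, leaving only 5.
Row 3, column 1: row 3 has {1, 2, 4, 5, 6} and column 1 has {1, 2, 4, 6}, leaving only 3.
Row 6 already has {2} and column 1 already has {1, 2, 3, 4, 6}, so row 6, column 1 must be 5.

5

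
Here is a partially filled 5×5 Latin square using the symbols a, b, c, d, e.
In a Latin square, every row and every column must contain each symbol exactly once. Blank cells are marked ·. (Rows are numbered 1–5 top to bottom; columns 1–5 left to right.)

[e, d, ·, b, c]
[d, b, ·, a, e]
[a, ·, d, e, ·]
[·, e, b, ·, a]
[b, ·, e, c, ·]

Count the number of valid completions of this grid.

1

Row 1, column 3: eliminating its row and column leaves {a}.
Row 2, column 3: eliminating its row and column leaves {c}.
Row 3, column 2: eliminating its row and column leaves {c}.
Row 3, column 5: eliminating its row and column leaves {b}.
Row 4, column 1: eliminating its row and column leaves {c}.
Row 4, column 4: eliminating its row and column leaves {d}.
Row 5, column 2: eliminating its row and column leaves {a}.
Row 5, column 5: eliminating its row and column leaves {d}.
Only one assignment across all blanks avoids any row or column repeat, giving 1 completion.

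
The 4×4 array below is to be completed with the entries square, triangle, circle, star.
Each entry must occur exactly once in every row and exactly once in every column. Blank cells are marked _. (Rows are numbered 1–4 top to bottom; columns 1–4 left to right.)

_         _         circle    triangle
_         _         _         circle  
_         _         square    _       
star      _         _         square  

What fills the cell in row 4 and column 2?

circle

Row 1, column 1: row 1 has {triangle, circle} and column 1 has {star}, leaving only square.
Row 1, column 2: row 1 has {square, triangle, circle} and column 2 has {}, leaving only star.
Row 2, column 1: row 2 has {circle} and column 1 has {square, star}, leaving only triangle.
Row 2, column 2: row 2 has {triangle, circle} and column 2 has {star}, leaving only square.
Row 2, column 3: row 2 has {square, triangle, circle} and column 3 has {square, circle}, leaving only star.
Row 3, column 1: row 3 has {square} and column 1 has {square, triangle, star}, leaving only circle.
Row 3, column 2: row 3 has {square, circle} and column 2 has {square, star}, leaving only triangle.
Row 4 already has {square, star} and column 2 already has {square, triangle, star}, so row 4, column 2 must be circle.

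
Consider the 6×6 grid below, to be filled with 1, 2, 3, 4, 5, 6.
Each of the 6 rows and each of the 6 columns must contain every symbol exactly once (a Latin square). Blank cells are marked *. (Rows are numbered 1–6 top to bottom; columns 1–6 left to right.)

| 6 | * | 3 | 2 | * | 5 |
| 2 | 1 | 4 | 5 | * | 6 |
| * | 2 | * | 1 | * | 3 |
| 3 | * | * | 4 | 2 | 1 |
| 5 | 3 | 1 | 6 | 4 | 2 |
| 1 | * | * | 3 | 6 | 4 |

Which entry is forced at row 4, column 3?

5

Row 1, column 2: row 1 has {2, 3, 5, 6} and column 2 has {1, 2, 3}, leaving only 4.
Row 1, column 5: row 1 has {2, 3, 4, 5, 6} and column 5 has {2, 4, 6}, leaving only 1.
Row 2, column 5: row 2 has {1, 2, 4, 5, 6} and column 5 has {1, 2, 4, 6}, leaving only 3.
Row 3, column 1: row 3 has {1, 2, 3} and column 1 has {1, 2, 3, 5, 6}, leaving only 4.
Row 3, column 5: row 3 has {1, 2, 3, 4} and column 5 has {1, 2, 3, 4, 6}, leaving only 5.
Row 3, column 3: row 3 has {1, 2, 3, 4, 5} and column 3 has {1, 3, 4}, leaving only 6.
Row 4 already has {1, 2, 3, 4} and column 3 already has {1, 3, 4, 6}, so row 4, column 3 must be 5.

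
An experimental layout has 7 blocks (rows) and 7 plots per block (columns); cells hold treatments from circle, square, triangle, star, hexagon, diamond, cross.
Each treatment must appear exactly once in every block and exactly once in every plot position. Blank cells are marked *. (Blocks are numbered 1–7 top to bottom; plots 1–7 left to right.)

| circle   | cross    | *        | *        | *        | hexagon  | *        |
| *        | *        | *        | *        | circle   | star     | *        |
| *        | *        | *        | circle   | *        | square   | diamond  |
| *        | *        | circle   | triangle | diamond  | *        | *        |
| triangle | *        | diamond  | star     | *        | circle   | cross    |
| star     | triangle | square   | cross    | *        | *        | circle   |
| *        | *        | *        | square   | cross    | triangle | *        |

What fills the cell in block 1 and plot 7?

Block 1, plot 4: block 1 has {circle, hexagon, cross} and plot 4 has {circle, square, triangle, star, cross}, leaving only diamond.
Block 2, plot 4: block 2 has {circle, star} and plot 4 has {circle, square, triangle, star, diamond, cross}, leaving only hexagon.
Block 4, plot 6: block 4 has {circle, triangle, diamond} and plot 6 has {circle, square, triangle, star, hexagon}, leaving only cross.
Block 6, plot 5: block 6 has {circle, square, triangle, star, cross} and plot 5 has {circle, diamond, cross}, leaving only hexagon.
Block 5, plot 5: block 5 has {circle, triangle, star, diamond, cross} and plot 5 has {circle, hexagon, diamond, cross}, leaving only square.
Block 5, plot 2: block 5 has {circle, square, triangle, star, diamond, cross} and plot 2 has {triangle, cross}, leaving only hexagon.
Block 3, plot 2: block 3 has {circle, square, diamond} and plot 2 has {triangle, hexagon, cross}, leaving only star.
Block 3, plot 5: block 3 has {circle, square, star, diamond} and plot 5 has {circle, square, hexagon, diamond, cross}, leaving only triangle.
Block 1, plot 5: block 1 has {circle, hexagon, diamond, cross} and plot 5 has {circle, square, triangle, hexagon, diamond, cross}, leaving only star.
Block 1, plot 3: block 1 has {circle, star, hexagon, diamond, cross} and plot 3 has {circle, square, diamond}, leaving only triangle.
Block 1 already has {circle, triangle, star, hexagon, diamond, cross} and plot 7 already has {circle, diamond, cross}, so block 1, plot 7 must be square.

square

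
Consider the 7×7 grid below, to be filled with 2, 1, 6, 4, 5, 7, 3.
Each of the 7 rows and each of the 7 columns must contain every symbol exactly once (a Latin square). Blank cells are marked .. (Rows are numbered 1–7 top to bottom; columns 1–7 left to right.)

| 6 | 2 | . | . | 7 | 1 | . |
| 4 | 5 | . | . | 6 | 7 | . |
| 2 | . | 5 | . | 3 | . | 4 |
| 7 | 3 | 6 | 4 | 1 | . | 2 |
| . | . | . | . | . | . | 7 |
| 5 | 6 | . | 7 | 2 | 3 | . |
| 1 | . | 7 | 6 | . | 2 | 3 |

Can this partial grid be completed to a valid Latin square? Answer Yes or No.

Row 1, column 7: row 1 has {2, 1, 6, 7} and column 7 has {2, 4, 7, 3}, so it must be 5.
Row 1, column 4: row 1 has {2, 1, 6, 5, 7} and column 4 has {6, 4, 7}, so it must be 3.
Row 1, column 3: row 1 has {2, 1, 6, 5, 7, 3} and column 3 has {6, 5, 7}, so it must be 4.
Row 2, column 7: row 2 has {6, 4, 5, 7} and column 7 has {2, 4, 5, 7, 3}, so it must be 1.
Now row 6, column 7: row 6 together with column 7 already contain {2, 1, 6, 4, 5, 7, 3} — every symbol — so nothing can go there. The grid has no valid completion.

No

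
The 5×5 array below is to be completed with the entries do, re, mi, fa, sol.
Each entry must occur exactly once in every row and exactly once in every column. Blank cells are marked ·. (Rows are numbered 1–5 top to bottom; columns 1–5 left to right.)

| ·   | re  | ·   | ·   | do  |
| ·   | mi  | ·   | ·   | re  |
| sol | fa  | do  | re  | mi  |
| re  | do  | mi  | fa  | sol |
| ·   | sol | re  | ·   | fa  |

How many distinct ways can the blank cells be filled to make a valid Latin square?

2

Row 1, column 1: eliminating its row and column leaves {mi, fa}.
Row 1, column 3: eliminating its row and column leaves {fa, sol}.
Row 1, column 4: eliminating its row and column leaves {mi, sol}.
Row 2, column 1: eliminating its row and column leaves {do, fa}.
Row 2, column 3: eliminating its row and column leaves {fa, sol}.
Row 2, column 4: eliminating its row and column leaves {do, sol}.
Row 5, column 1: eliminating its row and column leaves {do, mi}.
Row 5, column 4: eliminating its row and column leaves {do, mi}.
Enumerating the assignments across these blanks that avoid any row or column repeat gives 2 completions.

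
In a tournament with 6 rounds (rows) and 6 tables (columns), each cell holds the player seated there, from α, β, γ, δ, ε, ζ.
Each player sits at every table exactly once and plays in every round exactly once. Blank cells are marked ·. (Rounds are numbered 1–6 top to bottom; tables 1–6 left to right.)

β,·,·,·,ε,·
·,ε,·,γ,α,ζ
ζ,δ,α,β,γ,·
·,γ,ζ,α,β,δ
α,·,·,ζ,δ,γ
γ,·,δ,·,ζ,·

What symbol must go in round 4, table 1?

ε

Round 4 already has {α, β, γ, δ, ζ} and table 1 already has {α, β, γ, ζ}, so round 4, table 1 must be ε.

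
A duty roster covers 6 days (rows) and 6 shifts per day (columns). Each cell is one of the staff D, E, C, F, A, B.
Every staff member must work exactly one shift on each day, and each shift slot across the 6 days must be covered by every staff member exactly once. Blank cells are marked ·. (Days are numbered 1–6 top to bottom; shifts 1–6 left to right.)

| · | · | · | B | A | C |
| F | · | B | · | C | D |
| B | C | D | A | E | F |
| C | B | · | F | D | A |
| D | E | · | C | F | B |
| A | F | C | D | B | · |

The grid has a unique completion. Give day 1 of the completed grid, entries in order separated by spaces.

E D F B A C

Day 1, shift 1: day 1 has {C, A, B} and shift 1 has {D, C, F, A, B}, leaving only E.
Day 1, shift 2: day 1 has {E, C, A, B} and shift 2 has {E, C, F, B}, leaving only D.
Day 1, shift 3: day 1 has {D, E, C, A, B} and shift 3 has {D, C, B}, leaving only F.
So day 1 reads: E D F B A C.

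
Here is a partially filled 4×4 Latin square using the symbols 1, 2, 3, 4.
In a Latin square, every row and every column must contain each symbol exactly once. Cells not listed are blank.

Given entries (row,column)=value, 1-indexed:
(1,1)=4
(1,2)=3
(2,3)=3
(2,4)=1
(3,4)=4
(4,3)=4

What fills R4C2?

2

Row 1, column 4: row 1 has {3, 4} and column 4 has {1, 4}, leaving only 2.
Row 1, column 3: row 1 has {2, 3, 4} and column 3 has {3, 4}, leaving only 1.
Row 2, column 1: row 2 has {1, 3} and column 1 has {4}, leaving only 2.
Row 2, column 2: row 2 has {1, 2, 3} and column 2 has {3}, leaving only 4.
Row 3, column 3: row 3 has {4} and column 3 has {1, 3, 4}, leaving only 2.
Row 3, column 2: row 3 has {2, 4} and column 2 has {3, 4}, leaving only 1.
Row 4 already has {4} and column 2 already has {1, 3, 4}, so row 4, column 2 must be 2.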